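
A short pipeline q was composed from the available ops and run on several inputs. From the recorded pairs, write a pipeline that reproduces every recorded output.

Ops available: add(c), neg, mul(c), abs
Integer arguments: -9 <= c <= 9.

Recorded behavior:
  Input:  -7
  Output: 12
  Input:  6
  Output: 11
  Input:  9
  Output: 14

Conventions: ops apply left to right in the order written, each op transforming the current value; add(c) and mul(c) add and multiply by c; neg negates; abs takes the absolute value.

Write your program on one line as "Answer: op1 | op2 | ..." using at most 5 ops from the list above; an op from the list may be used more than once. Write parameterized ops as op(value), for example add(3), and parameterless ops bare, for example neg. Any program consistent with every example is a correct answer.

abs | neg | add(-5) | abs

Check, running the answer program on each example:
  -7 -> 7 -> -7 -> -12 -> 12
  6 -> 6 -> -6 -> -11 -> 11
  9 -> 9 -> -9 -> -14 -> 14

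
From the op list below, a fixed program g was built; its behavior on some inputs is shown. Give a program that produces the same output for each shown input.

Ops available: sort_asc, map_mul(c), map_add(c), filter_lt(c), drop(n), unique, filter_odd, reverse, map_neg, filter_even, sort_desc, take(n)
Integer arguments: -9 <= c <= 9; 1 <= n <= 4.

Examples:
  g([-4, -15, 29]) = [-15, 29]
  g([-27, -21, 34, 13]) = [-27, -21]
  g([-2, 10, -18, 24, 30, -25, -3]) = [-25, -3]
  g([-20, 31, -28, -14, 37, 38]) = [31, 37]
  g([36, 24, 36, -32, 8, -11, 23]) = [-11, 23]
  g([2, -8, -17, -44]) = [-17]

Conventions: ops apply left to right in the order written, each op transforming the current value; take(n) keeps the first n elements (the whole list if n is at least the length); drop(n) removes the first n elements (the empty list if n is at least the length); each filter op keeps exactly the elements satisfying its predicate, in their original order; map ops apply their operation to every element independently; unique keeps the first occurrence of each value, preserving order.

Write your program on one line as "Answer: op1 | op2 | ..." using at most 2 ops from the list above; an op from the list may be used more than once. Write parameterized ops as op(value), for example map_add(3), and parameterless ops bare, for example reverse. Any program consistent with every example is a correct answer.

filter_odd | take(2)

Check, running the answer program on each example:
  [-4, -15, 29] -> [-15, 29] -> [-15, 29]
  [-27, -21, 34, 13] -> [-27, -21, 13] -> [-27, -21]
  [-2, 10, -18, 24, 30, -25, -3] -> [-25, -3] -> [-25, -3]
  [-20, 31, -28, -14, 37, 38] -> [31, 37] -> [31, 37]
  [36, 24, 36, -32, 8, -11, 23] -> [-11, 23] -> [-11, 23]
  [2, -8, -17, -44] -> [-17] -> [-17]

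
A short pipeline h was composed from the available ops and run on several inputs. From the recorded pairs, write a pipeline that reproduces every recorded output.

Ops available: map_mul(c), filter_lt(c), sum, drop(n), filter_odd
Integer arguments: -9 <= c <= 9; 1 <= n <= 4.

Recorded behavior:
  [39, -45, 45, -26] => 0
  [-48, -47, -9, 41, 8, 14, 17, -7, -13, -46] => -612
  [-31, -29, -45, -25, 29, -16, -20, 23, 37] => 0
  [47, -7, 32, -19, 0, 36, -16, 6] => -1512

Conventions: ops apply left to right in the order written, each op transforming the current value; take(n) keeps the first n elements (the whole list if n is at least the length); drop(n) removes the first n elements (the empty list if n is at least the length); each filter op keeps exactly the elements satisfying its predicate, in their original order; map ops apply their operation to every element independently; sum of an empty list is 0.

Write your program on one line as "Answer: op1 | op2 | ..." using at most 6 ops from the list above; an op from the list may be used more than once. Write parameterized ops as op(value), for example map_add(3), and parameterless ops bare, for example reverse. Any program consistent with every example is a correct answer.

map_mul(-6) | filter_lt(5) | drop(3) | map_mul(6) | sum

Check, running the answer program on each example:
  [39, -45, 45, -26] -> [-234, 270, -270, 156] -> [-234, -270] -> [] -> [] -> 0
  [-48, -47, -9, 41, 8, 14, 17, -7, -13, -46] -> [288, 282, 54, -246, -48, -84, -102, 42, 78, 276] -> [-246, -48, -84, -102] -> [-102] -> [-612] -> -612
  [-31, -29, -45, -25, 29, -16, -20, 23, 37] -> [186, 174, 270, 150, -174, 96, 120, -138, -222] -> [-174, -138, -222] -> [] -> [] -> 0
  [47, -7, 32, -19, 0, 36, -16, 6] -> [-282, 42, -192, 114, 0, -216, 96, -36] -> [-282, -192, 0, -216, -36] -> [-216, -36] -> [-1296, -216] -> -1512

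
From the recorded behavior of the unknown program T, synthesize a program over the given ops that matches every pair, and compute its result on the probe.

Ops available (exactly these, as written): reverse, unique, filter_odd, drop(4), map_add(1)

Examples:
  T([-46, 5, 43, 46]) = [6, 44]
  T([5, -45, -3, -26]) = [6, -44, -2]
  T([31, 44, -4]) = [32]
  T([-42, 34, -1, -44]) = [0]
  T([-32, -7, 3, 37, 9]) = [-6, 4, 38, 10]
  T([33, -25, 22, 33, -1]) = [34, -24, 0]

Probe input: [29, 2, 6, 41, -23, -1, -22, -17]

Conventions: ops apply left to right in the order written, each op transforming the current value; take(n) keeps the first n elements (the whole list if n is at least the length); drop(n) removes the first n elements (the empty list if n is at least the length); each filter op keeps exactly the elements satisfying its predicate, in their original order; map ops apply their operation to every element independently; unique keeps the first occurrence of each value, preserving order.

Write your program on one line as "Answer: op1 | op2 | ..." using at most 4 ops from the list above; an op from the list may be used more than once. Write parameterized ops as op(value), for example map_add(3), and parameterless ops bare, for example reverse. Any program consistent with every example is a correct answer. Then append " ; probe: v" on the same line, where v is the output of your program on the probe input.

filter_odd | map_add(1) | unique ; probe: [30, 42, -22, 0, -16]

Check, running the answer program on each example:
  [-46, 5, 43, 46] -> [5, 43] -> [6, 44] -> [6, 44]
  [5, -45, -3, -26] -> [5, -45, -3] -> [6, -44, -2] -> [6, -44, -2]
  [31, 44, -4] -> [31] -> [32] -> [32]
  [-42, 34, -1, -44] -> [-1] -> [0] -> [0]
  [-32, -7, 3, 37, 9] -> [-7, 3, 37, 9] -> [-6, 4, 38, 10] -> [-6, 4, 38, 10]
  [33, -25, 22, 33, -1] -> [33, -25, 33, -1] -> [34, -24, 34, 0] -> [34, -24, 0]
  probe: [29, 2, 6, 41, -23, -1, -22, -17] -> [29, 41, -23, -1, -17] -> [30, 42, -22, 0, -16] -> [30, 42, -22, 0, -16]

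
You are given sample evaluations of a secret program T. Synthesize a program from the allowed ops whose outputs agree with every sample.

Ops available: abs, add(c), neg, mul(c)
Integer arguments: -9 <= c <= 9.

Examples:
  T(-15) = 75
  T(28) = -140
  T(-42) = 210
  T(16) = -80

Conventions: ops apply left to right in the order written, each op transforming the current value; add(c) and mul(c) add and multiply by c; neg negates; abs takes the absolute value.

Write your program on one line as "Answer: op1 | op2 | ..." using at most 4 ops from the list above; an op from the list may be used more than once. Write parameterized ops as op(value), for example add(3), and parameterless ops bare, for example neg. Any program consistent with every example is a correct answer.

neg | mul(-5) | neg

Check, running the answer program on each example:
  -15 -> 15 -> -75 -> 75
  28 -> -28 -> 140 -> -140
  -42 -> 42 -> -210 -> 210
  16 -> -16 -> 80 -> -80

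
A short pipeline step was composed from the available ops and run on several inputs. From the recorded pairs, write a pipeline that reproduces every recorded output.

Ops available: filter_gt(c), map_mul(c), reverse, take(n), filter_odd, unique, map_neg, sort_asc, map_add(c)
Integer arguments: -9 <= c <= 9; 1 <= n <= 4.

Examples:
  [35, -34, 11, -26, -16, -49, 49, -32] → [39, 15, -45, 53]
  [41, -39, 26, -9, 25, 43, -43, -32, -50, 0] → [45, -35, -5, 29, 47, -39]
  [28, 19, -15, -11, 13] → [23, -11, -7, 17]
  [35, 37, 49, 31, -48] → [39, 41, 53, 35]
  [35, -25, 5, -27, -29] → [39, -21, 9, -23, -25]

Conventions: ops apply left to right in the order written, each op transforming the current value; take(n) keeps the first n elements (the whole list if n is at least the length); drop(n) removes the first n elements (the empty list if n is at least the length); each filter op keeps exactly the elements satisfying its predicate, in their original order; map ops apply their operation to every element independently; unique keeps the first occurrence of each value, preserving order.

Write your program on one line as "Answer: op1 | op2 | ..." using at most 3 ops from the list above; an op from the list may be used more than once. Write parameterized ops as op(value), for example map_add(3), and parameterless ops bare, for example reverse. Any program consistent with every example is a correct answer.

filter_odd | map_add(4)

Check, running the answer program on each example:
  [35, -34, 11, -26, -16, -49, 49, -32] -> [35, 11, -49, 49] -> [39, 15, -45, 53]
  [41, -39, 26, -9, 25, 43, -43, -32, -50, 0] -> [41, -39, -9, 25, 43, -43] -> [45, -35, -5, 29, 47, -39]
  [28, 19, -15, -11, 13] -> [19, -15, -11, 13] -> [23, -11, -7, 17]
  [35, 37, 49, 31, -48] -> [35, 37, 49, 31] -> [39, 41, 53, 35]
  [35, -25, 5, -27, -29] -> [35, -25, 5, -27, -29] -> [39, -21, 9, -23, -25]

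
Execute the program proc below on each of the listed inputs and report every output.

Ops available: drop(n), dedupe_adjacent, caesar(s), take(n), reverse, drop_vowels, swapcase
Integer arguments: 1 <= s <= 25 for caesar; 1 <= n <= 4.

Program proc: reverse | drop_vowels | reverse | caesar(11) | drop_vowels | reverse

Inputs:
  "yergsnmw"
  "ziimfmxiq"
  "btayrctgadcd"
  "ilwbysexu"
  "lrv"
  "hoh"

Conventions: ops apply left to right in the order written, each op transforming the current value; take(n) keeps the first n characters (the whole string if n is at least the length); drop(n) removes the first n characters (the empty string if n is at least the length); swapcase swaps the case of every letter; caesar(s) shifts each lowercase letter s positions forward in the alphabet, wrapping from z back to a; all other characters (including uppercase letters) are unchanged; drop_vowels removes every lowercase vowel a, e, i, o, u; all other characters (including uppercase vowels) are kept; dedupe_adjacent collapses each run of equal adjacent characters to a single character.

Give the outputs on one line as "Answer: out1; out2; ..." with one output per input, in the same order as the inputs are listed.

Execution, op by op:
  "yergsnmw" -> "wmnsgrey" -> "wmnsgry" -> "yrgsnmw" -> "jcrdyxh" -> "jcrdyxh" -> "hxydrcj"
  "ziimfmxiq" -> "qixmfmiiz" -> "qxmfmz" -> "zmfmxq" -> "kxqxib" -> "kxqxb" -> "bxqxk"
  "btayrctgadcd" -> "dcdagtcryatb" -> "dcdgtcrytb" -> "btyrctgdcd" -> "mejcnerono" -> "mjcnrn" -> "nrncjm"
  "ilwbysexu" -> "uxesybwli" -> "xsybwl" -> "lwbysx" -> "whmjdi" -> "whmjd" -> "djmhw"
  "lrv" -> "vrl" -> "vrl" -> "lrv" -> "wcg" -> "wcg" -> "gcw"
  "hoh" -> "hoh" -> "hh" -> "hh" -> "ss" -> "ss" -> "ss"

"hxydrcj"; "bxqxk"; "nrncjm"; "djmhw"; "gcw"; "ss"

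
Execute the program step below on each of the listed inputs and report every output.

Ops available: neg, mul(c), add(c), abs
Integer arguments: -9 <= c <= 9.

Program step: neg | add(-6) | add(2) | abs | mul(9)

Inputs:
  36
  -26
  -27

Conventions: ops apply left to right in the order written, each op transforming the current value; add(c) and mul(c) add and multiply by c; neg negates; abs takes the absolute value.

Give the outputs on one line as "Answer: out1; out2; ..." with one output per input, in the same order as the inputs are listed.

360; 198; 207

Execution, op by op:
  36 -> -36 -> -42 -> -40 -> 40 -> 360
  -26 -> 26 -> 20 -> 22 -> 22 -> 198
  -27 -> 27 -> 21 -> 23 -> 23 -> 207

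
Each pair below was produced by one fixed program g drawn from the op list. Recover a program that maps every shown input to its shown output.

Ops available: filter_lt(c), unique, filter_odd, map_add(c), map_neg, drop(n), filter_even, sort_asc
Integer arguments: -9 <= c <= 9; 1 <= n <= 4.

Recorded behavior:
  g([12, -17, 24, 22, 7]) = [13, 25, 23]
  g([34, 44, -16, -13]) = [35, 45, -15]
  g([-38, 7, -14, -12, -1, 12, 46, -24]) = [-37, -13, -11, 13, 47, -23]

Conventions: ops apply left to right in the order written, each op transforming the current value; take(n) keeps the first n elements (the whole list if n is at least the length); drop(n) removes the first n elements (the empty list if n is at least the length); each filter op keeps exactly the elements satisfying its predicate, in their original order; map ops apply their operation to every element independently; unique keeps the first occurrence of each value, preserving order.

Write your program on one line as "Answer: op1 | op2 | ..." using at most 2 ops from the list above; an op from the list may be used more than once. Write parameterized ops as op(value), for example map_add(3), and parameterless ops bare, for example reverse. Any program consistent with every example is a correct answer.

filter_even | map_add(1)

Check, running the answer program on each example:
  [12, -17, 24, 22, 7] -> [12, 24, 22] -> [13, 25, 23]
  [34, 44, -16, -13] -> [34, 44, -16] -> [35, 45, -15]
  [-38, 7, -14, -12, -1, 12, 46, -24] -> [-38, -14, -12, 12, 46, -24] -> [-37, -13, -11, 13, 47, -23]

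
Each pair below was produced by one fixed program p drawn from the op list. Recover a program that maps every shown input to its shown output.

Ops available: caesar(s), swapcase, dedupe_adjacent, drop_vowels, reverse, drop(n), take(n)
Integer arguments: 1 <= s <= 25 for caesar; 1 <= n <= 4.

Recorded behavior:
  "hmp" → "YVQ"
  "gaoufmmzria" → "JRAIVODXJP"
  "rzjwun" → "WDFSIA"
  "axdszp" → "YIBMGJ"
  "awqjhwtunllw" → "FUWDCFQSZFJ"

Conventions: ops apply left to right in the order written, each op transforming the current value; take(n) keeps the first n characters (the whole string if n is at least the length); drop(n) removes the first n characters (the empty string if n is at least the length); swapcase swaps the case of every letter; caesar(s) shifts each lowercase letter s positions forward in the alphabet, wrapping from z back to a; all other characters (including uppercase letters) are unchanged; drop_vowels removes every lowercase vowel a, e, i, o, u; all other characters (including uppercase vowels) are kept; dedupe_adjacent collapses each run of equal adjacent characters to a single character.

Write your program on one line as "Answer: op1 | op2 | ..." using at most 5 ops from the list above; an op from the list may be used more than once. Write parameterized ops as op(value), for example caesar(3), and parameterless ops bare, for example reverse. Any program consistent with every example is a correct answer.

caesar(9) | reverse | dedupe_adjacent | swapcase

Check, running the answer program on each example:
  "hmp" -> "qvy" -> "yvq" -> "yvq" -> "YVQ"
  "gaoufmmzria" -> "pjxdovviarj" -> "jraivvodxjp" -> "jraivodxjp" -> "JRAIVODXJP"
  "rzjwun" -> "aisfdw" -> "wdfsia" -> "wdfsia" -> "WDFSIA"
  "axdszp" -> "jgmbiy" -> "yibmgj" -> "yibmgj" -> "YIBMGJ"
  "awqjhwtunllw" -> "jfzsqfcdwuuf" -> "fuuwdcfqszfj" -> "fuwdcfqszfj" -> "FUWDCFQSZFJ"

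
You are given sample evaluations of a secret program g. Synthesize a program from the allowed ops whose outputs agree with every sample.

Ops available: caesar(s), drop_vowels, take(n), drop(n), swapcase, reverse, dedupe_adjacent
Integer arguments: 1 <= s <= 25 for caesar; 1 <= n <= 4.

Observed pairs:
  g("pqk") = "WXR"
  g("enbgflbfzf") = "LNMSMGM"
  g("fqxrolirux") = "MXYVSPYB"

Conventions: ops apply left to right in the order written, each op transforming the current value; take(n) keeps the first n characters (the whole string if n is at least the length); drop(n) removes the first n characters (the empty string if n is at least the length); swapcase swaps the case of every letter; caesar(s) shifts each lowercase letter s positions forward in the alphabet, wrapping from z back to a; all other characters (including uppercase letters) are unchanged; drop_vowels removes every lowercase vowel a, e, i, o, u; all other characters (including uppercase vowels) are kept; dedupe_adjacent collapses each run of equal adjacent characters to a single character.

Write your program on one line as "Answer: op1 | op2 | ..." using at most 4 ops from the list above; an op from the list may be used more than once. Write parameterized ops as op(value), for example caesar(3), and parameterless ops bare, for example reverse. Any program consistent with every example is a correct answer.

caesar(7) | drop_vowels | swapcase

Check, running the answer program on each example:
  "pqk" -> "wxr" -> "wxr" -> "WXR"
  "enbgflbfzf" -> "luinmsimgm" -> "lnmsmgm" -> "LNMSMGM"
  "fqxrolirux" -> "mxeyvspybe" -> "mxyvspyb" -> "MXYVSPYB"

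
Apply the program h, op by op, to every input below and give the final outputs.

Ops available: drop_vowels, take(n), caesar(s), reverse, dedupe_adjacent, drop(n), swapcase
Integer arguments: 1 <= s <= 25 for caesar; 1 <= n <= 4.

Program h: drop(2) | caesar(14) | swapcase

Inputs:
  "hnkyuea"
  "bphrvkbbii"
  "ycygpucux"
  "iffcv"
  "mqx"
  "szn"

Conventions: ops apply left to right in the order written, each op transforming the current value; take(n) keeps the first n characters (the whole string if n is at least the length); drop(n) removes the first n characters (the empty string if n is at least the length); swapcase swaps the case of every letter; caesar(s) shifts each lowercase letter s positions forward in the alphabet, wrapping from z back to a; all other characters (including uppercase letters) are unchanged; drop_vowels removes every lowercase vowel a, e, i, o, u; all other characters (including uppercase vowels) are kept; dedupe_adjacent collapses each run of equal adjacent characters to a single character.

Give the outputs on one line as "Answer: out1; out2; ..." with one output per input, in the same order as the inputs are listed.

"YMISO"; "VFJYPPWW"; "MUDIQIL"; "TQJ"; "L"; "B"

Execution, op by op:
  "hnkyuea" -> "kyuea" -> "ymiso" -> "YMISO"
  "bphrvkbbii" -> "hrvkbbii" -> "vfjyppww" -> "VFJYPPWW"
  "ycygpucux" -> "ygpucux" -> "mudiqil" -> "MUDIQIL"
  "iffcv" -> "fcv" -> "tqj" -> "TQJ"
  "mqx" -> "x" -> "l" -> "L"
  "szn" -> "n" -> "b" -> "B"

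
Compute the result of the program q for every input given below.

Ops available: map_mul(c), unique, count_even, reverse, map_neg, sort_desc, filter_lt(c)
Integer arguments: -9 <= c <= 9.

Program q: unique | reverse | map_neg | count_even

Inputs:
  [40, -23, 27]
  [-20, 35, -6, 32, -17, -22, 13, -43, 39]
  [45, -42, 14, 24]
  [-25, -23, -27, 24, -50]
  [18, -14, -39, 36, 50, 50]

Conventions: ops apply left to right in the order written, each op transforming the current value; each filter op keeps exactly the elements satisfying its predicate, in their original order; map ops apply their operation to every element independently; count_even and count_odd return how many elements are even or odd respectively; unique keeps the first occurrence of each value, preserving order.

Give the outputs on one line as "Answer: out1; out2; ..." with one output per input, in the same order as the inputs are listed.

1; 4; 3; 2; 4

Execution, op by op:
  [40, -23, 27] -> [40, -23, 27] -> [27, -23, 40] -> [-27, 23, -40] -> 1
  [-20, 35, -6, 32, -17, -22, 13, -43, 39] -> [-20, 35, -6, 32, -17, -22, 13, -43, 39] -> [39, -43, 13, -22, -17, 32, -6, 35, -20] -> [-39, 43, -13, 22, 17, -32, 6, -35, 20] -> 4
  [45, -42, 14, 24] -> [45, -42, 14, 24] -> [24, 14, -42, 45] -> [-24, -14, 42, -45] -> 3
  [-25, -23, -27, 24, -50] -> [-25, -23, -27, 24, -50] -> [-50, 24, -27, -23, -25] -> [50, -24, 27, 23, 25] -> 2
  [18, -14, -39, 36, 50, 50] -> [18, -14, -39, 36, 50] -> [50, 36, -39, -14, 18] -> [-50, -36, 39, 14, -18] -> 4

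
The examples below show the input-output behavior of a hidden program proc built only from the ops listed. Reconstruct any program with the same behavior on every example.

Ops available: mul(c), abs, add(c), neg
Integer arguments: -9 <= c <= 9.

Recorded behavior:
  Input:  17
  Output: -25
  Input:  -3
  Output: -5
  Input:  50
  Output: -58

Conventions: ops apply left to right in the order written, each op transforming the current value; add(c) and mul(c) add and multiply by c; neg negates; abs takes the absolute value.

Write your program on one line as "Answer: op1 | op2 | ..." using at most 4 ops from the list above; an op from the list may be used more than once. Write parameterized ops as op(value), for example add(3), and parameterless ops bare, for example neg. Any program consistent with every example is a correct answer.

add(4) | add(4) | neg

Check, running the answer program on each example:
  17 -> 21 -> 25 -> -25
  -3 -> 1 -> 5 -> -5
  50 -> 54 -> 58 -> -58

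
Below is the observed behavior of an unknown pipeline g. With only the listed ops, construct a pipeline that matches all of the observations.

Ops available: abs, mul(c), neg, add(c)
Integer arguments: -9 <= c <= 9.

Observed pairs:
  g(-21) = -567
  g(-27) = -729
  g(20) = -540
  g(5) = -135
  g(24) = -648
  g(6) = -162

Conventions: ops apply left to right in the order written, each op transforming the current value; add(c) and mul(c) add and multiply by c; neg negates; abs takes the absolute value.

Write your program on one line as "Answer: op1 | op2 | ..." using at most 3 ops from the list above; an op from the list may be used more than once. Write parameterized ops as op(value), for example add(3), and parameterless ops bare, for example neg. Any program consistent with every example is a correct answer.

abs | mul(3) | mul(-9)

Check, running the answer program on each example:
  -21 -> 21 -> 63 -> -567
  -27 -> 27 -> 81 -> -729
  20 -> 20 -> 60 -> -540
  5 -> 5 -> 15 -> -135
  24 -> 24 -> 72 -> -648
  6 -> 6 -> 18 -> -162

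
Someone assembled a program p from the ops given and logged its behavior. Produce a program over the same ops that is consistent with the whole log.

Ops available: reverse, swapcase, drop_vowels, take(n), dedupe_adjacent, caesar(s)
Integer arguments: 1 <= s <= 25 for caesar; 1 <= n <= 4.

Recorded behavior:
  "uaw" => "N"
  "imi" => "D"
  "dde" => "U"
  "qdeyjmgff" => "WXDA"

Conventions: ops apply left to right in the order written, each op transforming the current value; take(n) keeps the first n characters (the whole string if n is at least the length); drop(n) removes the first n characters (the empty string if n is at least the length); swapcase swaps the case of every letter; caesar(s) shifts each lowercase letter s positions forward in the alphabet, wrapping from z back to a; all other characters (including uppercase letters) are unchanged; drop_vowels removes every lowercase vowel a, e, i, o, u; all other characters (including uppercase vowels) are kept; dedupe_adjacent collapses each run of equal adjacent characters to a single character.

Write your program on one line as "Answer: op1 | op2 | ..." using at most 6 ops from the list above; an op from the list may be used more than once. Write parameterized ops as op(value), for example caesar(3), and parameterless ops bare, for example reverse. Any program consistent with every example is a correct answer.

drop_vowels | reverse | caesar(17) | dedupe_adjacent | swapcase | take(4)

Check, running the answer program on each example:
  "uaw" -> "w" -> "w" -> "n" -> "n" -> "N" -> "N"
  "imi" -> "m" -> "m" -> "d" -> "d" -> "D" -> "D"
  "dde" -> "dd" -> "dd" -> "uu" -> "u" -> "U" -> "U"
  "qdeyjmgff" -> "qdyjmgff" -> "ffgmjydq" -> "wwxdapuh" -> "wxdapuh" -> "WXDAPUH" -> "WXDA"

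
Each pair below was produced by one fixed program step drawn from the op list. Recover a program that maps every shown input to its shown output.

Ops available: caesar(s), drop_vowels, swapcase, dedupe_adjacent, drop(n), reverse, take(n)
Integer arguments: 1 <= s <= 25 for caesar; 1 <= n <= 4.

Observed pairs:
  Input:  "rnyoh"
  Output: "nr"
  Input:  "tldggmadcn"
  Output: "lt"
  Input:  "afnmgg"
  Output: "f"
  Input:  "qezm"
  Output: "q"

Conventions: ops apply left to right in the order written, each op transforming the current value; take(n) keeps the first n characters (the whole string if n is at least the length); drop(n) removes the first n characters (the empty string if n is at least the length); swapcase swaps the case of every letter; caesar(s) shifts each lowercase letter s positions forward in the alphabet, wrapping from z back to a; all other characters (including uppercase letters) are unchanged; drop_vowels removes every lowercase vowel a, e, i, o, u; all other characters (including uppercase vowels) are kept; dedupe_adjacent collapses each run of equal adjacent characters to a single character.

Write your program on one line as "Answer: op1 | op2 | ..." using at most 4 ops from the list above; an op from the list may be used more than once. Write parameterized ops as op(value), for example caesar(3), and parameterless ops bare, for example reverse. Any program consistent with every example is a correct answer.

take(3) | take(2) | drop_vowels | reverse

Check, running the answer program on each example:
  "rnyoh" -> "rny" -> "rn" -> "rn" -> "nr"
  "tldggmadcn" -> "tld" -> "tl" -> "tl" -> "lt"
  "afnmgg" -> "afn" -> "af" -> "f" -> "f"
  "qezm" -> "qez" -> "qe" -> "q" -> "q"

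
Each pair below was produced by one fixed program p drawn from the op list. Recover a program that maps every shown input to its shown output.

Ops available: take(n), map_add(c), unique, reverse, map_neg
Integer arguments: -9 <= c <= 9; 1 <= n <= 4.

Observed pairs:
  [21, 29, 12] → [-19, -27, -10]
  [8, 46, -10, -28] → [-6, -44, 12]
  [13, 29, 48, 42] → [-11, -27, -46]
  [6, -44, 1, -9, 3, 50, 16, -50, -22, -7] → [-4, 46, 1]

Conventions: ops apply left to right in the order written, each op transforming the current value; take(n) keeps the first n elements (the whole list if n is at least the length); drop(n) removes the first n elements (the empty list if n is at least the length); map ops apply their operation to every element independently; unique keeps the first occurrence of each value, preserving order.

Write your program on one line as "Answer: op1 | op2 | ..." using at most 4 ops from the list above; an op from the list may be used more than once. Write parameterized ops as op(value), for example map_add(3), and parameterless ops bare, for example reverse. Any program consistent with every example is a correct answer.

take(3) | map_neg | map_add(2)

Check, running the answer program on each example:
  [21, 29, 12] -> [21, 29, 12] -> [-21, -29, -12] -> [-19, -27, -10]
  [8, 46, -10, -28] -> [8, 46, -10] -> [-8, -46, 10] -> [-6, -44, 12]
  [13, 29, 48, 42] -> [13, 29, 48] -> [-13, -29, -48] -> [-11, -27, -46]
  [6, -44, 1, -9, 3, 50, 16, -50, -22, -7] -> [6, -44, 1] -> [-6, 44, -1] -> [-4, 46, 1]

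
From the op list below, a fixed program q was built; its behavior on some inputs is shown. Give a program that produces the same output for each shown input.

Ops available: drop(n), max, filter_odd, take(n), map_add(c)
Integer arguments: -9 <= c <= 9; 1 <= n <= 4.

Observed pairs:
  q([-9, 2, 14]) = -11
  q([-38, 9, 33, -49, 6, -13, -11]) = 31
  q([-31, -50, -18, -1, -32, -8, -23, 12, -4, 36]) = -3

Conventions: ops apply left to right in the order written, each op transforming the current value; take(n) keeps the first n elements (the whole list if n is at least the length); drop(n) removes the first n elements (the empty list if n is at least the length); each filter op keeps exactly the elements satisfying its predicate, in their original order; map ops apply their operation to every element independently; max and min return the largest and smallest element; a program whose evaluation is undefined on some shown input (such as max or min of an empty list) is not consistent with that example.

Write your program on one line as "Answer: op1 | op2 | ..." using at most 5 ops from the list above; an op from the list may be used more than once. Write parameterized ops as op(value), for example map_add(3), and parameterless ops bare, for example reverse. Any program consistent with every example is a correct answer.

filter_odd | take(2) | map_add(-4) | map_add(2) | max

Check, running the answer program on each example:
  [-9, 2, 14] -> [-9] -> [-9] -> [-13] -> [-11] -> -11
  [-38, 9, 33, -49, 6, -13, -11] -> [9, 33, -49, -13, -11] -> [9, 33] -> [5, 29] -> [7, 31] -> 31
  [-31, -50, -18, -1, -32, -8, -23, 12, -4, 36] -> [-31, -1, -23] -> [-31, -1] -> [-35, -5] -> [-33, -3] -> -3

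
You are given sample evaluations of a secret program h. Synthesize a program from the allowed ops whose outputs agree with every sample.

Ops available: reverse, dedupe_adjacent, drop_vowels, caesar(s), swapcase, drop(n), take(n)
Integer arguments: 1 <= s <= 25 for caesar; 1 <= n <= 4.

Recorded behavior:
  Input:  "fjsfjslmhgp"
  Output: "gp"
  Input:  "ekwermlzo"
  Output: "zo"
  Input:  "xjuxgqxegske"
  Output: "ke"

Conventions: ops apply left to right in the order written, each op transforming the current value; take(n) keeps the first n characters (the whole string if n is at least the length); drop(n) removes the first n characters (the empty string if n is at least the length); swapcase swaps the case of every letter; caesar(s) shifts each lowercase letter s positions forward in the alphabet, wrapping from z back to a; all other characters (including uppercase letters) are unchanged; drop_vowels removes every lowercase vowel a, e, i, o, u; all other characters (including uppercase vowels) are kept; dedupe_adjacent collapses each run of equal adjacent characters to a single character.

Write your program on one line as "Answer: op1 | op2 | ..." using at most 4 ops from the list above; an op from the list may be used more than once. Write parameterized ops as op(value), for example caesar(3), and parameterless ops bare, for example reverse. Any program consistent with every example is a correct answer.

drop(2) | reverse | take(2) | reverse

Check, running the answer program on each example:
  "fjsfjslmhgp" -> "sfjslmhgp" -> "pghmlsjfs" -> "pg" -> "gp"
  "ekwermlzo" -> "wermlzo" -> "ozlmrew" -> "oz" -> "zo"
  "xjuxgqxegske" -> "uxgqxegske" -> "eksgexqgxu" -> "ek" -> "ke"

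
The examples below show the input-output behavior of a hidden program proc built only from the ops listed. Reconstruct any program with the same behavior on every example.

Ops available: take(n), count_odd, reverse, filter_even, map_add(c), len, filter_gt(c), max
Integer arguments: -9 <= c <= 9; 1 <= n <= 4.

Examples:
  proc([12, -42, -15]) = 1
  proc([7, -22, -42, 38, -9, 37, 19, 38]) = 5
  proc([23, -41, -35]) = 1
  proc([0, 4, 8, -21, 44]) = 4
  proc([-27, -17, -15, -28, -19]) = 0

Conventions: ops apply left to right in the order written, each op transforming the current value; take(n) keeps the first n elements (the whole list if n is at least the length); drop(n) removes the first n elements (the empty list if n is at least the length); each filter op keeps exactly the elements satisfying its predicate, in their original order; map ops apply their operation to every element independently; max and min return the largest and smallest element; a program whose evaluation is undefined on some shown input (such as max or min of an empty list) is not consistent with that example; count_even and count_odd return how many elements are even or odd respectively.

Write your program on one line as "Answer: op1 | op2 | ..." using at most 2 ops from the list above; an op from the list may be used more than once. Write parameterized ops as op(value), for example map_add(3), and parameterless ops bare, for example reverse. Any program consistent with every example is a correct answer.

filter_gt(-4) | len

Check, running the answer program on each example:
  [12, -42, -15] -> [12] -> 1
  [7, -22, -42, 38, -9, 37, 19, 38] -> [7, 38, 37, 19, 38] -> 5
  [23, -41, -35] -> [23] -> 1
  [0, 4, 8, -21, 44] -> [0, 4, 8, 44] -> 4
  [-27, -17, -15, -28, -19] -> [] -> 0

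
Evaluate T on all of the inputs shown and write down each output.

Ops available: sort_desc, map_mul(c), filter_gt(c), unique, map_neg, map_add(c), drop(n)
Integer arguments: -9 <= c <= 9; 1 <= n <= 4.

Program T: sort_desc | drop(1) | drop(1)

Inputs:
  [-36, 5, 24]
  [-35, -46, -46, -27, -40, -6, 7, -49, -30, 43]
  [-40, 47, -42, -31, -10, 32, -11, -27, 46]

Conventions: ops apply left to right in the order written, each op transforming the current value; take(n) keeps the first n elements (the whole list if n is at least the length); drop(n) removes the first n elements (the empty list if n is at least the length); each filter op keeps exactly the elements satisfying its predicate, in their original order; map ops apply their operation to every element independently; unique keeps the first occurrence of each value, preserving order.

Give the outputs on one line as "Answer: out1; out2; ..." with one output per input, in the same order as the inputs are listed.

Execution, op by op:
  [-36, 5, 24] -> [24, 5, -36] -> [5, -36] -> [-36]
  [-35, -46, -46, -27, -40, -6, 7, -49, -30, 43] -> [43, 7, -6, -27, -30, -35, -40, -46, -46, -49] -> [7, -6, -27, -30, -35, -40, -46, -46, -49] -> [-6, -27, -30, -35, -40, -46, -46, -49]
  [-40, 47, -42, -31, -10, 32, -11, -27, 46] -> [47, 46, 32, -10, -11, -27, -31, -40, -42] -> [46, 32, -10, -11, -27, -31, -40, -42] -> [32, -10, -11, -27, -31, -40, -42]

[-36]; [-6, -27, -30, -35, -40, -46, -46, -49]; [32, -10, -11, -27, -31, -40, -42]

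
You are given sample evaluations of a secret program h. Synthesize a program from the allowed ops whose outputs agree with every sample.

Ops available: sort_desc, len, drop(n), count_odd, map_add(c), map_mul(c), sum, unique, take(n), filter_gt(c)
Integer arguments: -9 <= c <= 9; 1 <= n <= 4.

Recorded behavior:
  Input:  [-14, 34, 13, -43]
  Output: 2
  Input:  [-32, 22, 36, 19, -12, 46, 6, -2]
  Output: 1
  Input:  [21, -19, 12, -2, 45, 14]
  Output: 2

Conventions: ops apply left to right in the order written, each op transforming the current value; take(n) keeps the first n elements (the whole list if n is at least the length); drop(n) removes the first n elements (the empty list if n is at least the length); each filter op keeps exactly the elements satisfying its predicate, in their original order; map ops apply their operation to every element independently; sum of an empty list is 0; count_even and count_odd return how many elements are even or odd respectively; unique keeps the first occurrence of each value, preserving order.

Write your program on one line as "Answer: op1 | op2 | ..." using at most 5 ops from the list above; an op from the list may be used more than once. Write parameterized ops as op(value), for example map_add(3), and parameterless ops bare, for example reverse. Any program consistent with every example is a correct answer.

map_add(4) | take(4) | sort_desc | count_odd

Check, running the answer program on each example:
  [-14, 34, 13, -43] -> [-10, 38, 17, -39] -> [-10, 38, 17, -39] -> [38, 17, -10, -39] -> 2
  [-32, 22, 36, 19, -12, 46, 6, -2] -> [-28, 26, 40, 23, -8, 50, 10, 2] -> [-28, 26, 40, 23] -> [40, 26, 23, -28] -> 1
  [21, -19, 12, -2, 45, 14] -> [25, -15, 16, 2, 49, 18] -> [25, -15, 16, 2] -> [25, 16, 2, -15] -> 2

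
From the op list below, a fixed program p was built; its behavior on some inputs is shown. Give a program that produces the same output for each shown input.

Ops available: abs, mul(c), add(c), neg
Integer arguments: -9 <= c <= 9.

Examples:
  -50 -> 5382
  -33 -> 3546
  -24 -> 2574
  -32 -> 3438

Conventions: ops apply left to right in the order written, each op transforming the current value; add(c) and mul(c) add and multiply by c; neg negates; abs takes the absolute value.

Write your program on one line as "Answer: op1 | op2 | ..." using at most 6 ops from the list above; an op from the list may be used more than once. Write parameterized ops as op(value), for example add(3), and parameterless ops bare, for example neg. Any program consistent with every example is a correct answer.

mul(6) | neg | mul(3) | add(-3) | mul(6)

Check, running the answer program on each example:
  -50 -> -300 -> 300 -> 900 -> 897 -> 5382
  -33 -> -198 -> 198 -> 594 -> 591 -> 3546
  -24 -> -144 -> 144 -> 432 -> 429 -> 2574
  -32 -> -192 -> 192 -> 576 -> 573 -> 3438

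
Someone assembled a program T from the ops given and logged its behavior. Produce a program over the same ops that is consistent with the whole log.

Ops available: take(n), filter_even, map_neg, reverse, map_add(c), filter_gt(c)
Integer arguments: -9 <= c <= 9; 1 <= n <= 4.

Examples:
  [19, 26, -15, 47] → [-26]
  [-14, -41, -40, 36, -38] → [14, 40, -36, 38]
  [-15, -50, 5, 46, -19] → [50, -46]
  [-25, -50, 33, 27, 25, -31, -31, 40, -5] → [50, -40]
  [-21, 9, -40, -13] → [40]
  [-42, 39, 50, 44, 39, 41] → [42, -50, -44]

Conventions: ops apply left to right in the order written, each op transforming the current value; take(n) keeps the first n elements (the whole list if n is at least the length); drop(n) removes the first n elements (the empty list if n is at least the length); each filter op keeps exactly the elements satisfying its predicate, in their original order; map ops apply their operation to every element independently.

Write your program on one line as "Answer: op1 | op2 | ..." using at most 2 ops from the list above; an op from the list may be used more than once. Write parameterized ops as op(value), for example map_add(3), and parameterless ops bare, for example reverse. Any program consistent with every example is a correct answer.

map_neg | filter_even

Check, running the answer program on each example:
  [19, 26, -15, 47] -> [-19, -26, 15, -47] -> [-26]
  [-14, -41, -40, 36, -38] -> [14, 41, 40, -36, 38] -> [14, 40, -36, 38]
  [-15, -50, 5, 46, -19] -> [15, 50, -5, -46, 19] -> [50, -46]
  [-25, -50, 33, 27, 25, -31, -31, 40, -5] -> [25, 50, -33, -27, -25, 31, 31, -40, 5] -> [50, -40]
  [-21, 9, -40, -13] -> [21, -9, 40, 13] -> [40]
  [-42, 39, 50, 44, 39, 41] -> [42, -39, -50, -44, -39, -41] -> [42, -50, -44]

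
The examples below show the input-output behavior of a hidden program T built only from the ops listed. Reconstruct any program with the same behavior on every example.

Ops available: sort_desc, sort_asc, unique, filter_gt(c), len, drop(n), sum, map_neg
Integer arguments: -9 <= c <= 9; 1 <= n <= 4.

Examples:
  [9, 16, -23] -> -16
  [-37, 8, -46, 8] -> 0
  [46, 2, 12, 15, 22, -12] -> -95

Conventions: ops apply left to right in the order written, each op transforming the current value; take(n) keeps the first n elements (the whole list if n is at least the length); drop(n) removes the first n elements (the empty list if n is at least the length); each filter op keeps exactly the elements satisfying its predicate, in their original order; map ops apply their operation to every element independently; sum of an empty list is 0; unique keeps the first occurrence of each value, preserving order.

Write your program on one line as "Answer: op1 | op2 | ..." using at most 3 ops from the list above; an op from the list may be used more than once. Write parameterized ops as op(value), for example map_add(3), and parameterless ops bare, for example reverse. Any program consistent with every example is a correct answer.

filter_gt(9) | map_neg | sum

Check, running the answer program on each example:
  [9, 16, -23] -> [16] -> [-16] -> -16
  [-37, 8, -46, 8] -> [] -> [] -> 0
  [46, 2, 12, 15, 22, -12] -> [46, 12, 15, 22] -> [-46, -12, -15, -22] -> -95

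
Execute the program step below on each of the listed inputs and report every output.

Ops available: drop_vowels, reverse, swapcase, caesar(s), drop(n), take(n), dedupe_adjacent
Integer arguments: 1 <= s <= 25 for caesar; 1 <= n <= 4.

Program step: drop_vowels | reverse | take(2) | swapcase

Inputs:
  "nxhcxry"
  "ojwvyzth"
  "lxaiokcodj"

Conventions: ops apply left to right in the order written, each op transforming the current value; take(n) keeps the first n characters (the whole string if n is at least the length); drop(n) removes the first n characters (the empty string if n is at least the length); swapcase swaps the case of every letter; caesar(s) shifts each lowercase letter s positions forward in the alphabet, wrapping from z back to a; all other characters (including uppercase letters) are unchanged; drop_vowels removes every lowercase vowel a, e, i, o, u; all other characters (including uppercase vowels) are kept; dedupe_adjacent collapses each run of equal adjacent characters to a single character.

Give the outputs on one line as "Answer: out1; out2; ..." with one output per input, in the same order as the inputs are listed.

Execution, op by op:
  "nxhcxry" -> "nxhcxry" -> "yrxchxn" -> "yr" -> "YR"
  "ojwvyzth" -> "jwvyzth" -> "htzyvwj" -> "ht" -> "HT"
  "lxaiokcodj" -> "lxkcdj" -> "jdckxl" -> "jd" -> "JD"

"YR"; "HT"; "JD"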